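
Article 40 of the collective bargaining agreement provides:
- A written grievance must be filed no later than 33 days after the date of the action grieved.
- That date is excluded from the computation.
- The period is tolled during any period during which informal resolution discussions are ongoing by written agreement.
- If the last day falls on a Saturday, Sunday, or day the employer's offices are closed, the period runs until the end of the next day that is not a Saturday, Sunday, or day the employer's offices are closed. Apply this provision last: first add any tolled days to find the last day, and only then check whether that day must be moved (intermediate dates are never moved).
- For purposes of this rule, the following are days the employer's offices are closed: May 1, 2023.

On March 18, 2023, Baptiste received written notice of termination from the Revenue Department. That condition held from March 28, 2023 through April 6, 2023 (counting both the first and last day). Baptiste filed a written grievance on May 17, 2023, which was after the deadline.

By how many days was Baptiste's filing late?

33 days after March 18, 2023 is April 20, 2023.
From March 28, 2023 through April 6, 2023 inclusive is 10 days; tolling adds 10 days: April 20, 2023 + 10 days = April 30, 2023.
April 30, 2023 is Sunday; May 1, 2023 is a listed holiday. The next qualifying day is May 2, 2023.
The deadline is May 2, 2023; from May 2, 2023 to May 17, 2023 is 15 days.

15 days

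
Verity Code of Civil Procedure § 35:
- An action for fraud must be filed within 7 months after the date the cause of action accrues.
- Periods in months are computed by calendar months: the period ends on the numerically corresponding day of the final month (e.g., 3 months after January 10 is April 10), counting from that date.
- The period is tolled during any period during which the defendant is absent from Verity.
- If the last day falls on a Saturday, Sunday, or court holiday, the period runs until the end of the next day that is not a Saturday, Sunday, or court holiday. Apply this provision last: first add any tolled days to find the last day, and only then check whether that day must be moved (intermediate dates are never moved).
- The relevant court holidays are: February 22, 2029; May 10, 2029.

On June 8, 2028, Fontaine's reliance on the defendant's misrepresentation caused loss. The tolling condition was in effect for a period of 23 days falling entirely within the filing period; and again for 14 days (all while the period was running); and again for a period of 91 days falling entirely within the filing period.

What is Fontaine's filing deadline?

May 16, 2029

7 months after June 8, 2028 is January 8, 2029.
Tolling adds 23 days: January 8, 2029 + 23 days = January 31, 2029.
Tolling adds 14 days: January 31, 2029 + 14 days = February 14, 2029.
Tolling adds 91 days: February 14, 2029 + 91 days = May 16, 2029.
May 16, 2029 is a Wednesday and not a court holiday, so no extension applies.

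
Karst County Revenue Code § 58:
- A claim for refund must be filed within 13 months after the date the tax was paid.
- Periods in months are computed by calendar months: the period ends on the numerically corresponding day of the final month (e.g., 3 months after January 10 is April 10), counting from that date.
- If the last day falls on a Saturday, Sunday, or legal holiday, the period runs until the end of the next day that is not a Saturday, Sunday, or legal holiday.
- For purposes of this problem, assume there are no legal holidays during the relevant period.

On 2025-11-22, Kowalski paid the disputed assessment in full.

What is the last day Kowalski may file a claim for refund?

13 months after 2025-11-22 is December 22, 2026.
December 22, 2026 is a Tuesday and not a legal holiday, so no extension applies.

December 22, 2026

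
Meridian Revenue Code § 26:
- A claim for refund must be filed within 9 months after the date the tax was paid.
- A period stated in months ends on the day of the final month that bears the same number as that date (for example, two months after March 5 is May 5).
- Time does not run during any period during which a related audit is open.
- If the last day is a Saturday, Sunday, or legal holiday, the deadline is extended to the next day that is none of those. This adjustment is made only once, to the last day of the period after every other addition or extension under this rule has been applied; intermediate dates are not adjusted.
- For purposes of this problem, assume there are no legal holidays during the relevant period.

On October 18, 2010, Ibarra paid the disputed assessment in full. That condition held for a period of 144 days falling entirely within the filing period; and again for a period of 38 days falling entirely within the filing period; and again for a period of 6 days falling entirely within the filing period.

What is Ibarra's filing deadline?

January 23, 2012

9 months after October 18, 2010 is July 18, 2011.
Tolling adds 144 days: July 18, 2011 + 144 days = December 9, 2011.
Tolling adds 38 days: December 9, 2011 + 38 days = January 16, 2012.
Tolling adds 6 days: January 16, 2012 + 6 days = January 22, 2012.
January 22, 2012 is Sunday. The next qualifying day is January 23, 2012.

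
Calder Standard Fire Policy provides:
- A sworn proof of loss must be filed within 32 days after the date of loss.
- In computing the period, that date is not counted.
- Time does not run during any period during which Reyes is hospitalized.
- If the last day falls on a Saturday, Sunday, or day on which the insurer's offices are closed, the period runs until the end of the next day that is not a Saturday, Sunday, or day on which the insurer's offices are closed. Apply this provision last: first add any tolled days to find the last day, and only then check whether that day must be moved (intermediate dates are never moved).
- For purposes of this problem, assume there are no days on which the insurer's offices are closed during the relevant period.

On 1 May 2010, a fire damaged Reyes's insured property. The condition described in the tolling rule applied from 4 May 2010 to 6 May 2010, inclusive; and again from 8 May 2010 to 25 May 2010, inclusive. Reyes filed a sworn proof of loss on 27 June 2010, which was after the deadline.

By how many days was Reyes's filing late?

32 days after 1 May 2010 is June 2, 2010.
From May 4, 2010 through May 6, 2010 inclusive is 3 days; tolling adds 3 days: June 2, 2010 + 3 days = June 5, 2010.
From May 8, 2010 through May 25, 2010 inclusive is 18 days; tolling adds 18 days: June 5, 2010 + 18 days = June 23, 2010.
June 23, 2010 is a Wednesday and not a day on which the insurer's offices are closed, so no extension applies.
The deadline is June 23, 2010; from June 23, 2010 to June 27, 2010 is 4 days.

4 days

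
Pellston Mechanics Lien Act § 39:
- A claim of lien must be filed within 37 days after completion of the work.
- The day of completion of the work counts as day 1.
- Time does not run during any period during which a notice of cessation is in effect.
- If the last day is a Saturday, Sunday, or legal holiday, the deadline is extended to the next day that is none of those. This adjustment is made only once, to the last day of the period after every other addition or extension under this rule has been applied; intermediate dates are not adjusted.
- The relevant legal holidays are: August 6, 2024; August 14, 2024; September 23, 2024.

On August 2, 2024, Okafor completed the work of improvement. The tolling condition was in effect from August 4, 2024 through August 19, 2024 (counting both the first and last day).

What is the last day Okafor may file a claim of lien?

September 24, 2024

Counting August 2, 2024 as day 1, day 37 is September 7, 2024.
From August 4, 2024 through August 19, 2024 inclusive is 16 days; tolling adds 16 days: September 7, 2024 + 16 days = September 23, 2024.
September 23, 2024 is a listed holiday. The next qualifying day is September 24, 2024.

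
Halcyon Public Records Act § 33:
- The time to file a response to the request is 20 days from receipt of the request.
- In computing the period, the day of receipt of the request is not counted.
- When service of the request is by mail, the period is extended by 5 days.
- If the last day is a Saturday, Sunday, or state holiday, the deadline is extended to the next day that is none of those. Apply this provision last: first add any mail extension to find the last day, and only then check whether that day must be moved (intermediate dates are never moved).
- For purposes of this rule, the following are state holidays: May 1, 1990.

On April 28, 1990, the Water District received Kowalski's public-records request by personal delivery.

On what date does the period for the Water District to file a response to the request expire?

May 18, 1990

20 days after April 28, 1990 is May 18, 1990.
Service was not by mail, so no mail extension applies.
May 18, 1990 is a Friday and not a state holiday, so no extension applies.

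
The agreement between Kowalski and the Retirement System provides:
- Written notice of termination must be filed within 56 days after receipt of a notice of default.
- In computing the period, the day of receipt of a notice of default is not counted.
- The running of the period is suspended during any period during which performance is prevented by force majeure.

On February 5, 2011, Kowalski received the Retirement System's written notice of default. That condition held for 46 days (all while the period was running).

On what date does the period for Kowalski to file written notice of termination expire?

May 18, 2011

56 days after February 5, 2011 is April 2, 2011.
Tolling adds 46 days: April 2, 2011 + 46 days = May 18, 2011.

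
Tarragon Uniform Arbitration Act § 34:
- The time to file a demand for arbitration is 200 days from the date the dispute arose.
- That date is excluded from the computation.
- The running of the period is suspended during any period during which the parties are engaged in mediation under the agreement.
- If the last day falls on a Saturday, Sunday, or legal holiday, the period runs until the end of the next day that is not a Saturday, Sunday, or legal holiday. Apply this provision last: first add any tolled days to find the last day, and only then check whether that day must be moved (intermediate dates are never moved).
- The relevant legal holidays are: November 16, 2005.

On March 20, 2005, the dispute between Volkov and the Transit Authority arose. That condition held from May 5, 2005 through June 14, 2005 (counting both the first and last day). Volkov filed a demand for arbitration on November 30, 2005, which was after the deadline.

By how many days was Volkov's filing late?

200 days after March 20, 2005 is October 6, 2005.
From May 5, 2005 through June 14, 2005 inclusive is 41 days; tolling adds 41 days: October 6, 2005 + 41 days = November 16, 2005.
November 16, 2005 is a listed holiday. The next qualifying day is November 17, 2005.
The deadline is November 17, 2005; from November 17, 2005 to November 30, 2005 is 13 days.

13 days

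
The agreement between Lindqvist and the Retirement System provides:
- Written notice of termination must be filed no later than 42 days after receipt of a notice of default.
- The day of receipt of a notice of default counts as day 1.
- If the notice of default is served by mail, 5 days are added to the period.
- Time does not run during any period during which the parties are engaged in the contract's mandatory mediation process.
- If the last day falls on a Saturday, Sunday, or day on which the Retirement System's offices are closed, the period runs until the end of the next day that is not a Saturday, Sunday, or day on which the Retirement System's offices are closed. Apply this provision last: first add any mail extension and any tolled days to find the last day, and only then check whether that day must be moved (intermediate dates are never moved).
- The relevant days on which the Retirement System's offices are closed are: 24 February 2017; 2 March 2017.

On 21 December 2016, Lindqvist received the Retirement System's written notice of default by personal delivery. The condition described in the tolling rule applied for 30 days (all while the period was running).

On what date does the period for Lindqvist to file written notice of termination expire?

Counting 21 December 2016 as day 1, day 42 is January 31, 2017.
Service was not by mail, so no mail extension applies.
Tolling adds 30 days: January 31, 2017 + 30 days = March 2, 2017.
March 2, 2017 is a listed holiday. The next qualifying day is March 3, 2017.

March 3, 2017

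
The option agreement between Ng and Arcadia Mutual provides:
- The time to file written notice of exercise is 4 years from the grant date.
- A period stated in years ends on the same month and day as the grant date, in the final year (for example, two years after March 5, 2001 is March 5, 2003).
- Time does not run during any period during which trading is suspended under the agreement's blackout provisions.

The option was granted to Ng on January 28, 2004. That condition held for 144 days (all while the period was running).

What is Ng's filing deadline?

4 years after January 28, 2004 is January 28, 2008.
Tolling adds 144 days: January 28, 2008 + 144 days = June 20, 2008.

June 20, 2008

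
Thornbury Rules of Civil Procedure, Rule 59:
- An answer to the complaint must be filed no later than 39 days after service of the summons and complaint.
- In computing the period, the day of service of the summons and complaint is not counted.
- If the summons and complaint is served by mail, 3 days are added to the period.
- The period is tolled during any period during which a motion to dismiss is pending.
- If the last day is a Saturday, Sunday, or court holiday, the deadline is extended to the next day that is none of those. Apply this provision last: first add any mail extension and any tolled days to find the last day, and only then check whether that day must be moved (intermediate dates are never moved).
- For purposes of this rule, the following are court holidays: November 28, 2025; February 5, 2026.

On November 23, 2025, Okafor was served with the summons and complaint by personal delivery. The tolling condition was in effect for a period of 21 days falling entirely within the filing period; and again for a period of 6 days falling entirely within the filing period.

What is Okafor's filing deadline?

January 28, 2026

39 days after November 23, 2025 is January 1, 2026.
Service was not by mail, so no mail extension applies.
Tolling adds 21 days: January 1, 2026 + 21 days = January 22, 2026.
Tolling adds 6 days: January 22, 2026 + 6 days = January 28, 2026.
January 28, 2026 is a Wednesday and not a court holiday, so no extension applies.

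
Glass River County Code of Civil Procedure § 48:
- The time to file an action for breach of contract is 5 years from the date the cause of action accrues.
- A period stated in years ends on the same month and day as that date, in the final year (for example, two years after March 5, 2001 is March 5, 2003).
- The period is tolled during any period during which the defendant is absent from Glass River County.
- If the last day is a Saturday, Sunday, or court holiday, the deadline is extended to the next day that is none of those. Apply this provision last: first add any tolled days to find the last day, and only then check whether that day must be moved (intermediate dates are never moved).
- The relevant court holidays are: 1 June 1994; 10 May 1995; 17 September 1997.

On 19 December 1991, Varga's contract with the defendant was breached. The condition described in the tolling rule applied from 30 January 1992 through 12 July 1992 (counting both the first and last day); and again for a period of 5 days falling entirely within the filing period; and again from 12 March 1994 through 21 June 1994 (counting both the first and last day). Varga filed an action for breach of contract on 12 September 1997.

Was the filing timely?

5 years after 19 December 1991 is December 19, 1996.
From January 30, 1992 through July 12, 1992 inclusive is 165 days; tolling adds 165 days: December 19, 1996 + 165 days = June 2, 1997.
Tolling adds 5 days: June 2, 1997 + 5 days = June 7, 1997.
From March 12, 1994 through June 21, 1994 inclusive is 102 days; tolling adds 102 days: June 7, 1997 + 102 days = September 17, 1997.
September 17, 1997 is a listed holiday. The next qualifying day is September 18, 1997.
The deadline is September 18, 1997; the filing on September 12, 1997 is on or before that date.

Yes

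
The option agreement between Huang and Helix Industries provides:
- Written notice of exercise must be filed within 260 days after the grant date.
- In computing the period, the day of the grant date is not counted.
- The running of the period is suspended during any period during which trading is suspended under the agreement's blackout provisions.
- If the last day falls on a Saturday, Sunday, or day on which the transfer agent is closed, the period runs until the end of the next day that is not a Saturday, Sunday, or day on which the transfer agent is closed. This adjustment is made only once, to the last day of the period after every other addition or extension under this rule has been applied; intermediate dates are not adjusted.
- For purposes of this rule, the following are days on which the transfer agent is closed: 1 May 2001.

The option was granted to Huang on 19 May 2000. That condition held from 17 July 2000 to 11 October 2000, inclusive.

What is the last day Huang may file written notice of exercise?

May 2, 2001

260 days after 19 May 2000 is February 3, 2001.
From July 17, 2000 through October 11, 2000 inclusive is 87 days; tolling adds 87 days: February 3, 2001 + 87 days = May 1, 2001.
May 1, 2001 is a listed holiday. The next qualifying day is May 2, 2001.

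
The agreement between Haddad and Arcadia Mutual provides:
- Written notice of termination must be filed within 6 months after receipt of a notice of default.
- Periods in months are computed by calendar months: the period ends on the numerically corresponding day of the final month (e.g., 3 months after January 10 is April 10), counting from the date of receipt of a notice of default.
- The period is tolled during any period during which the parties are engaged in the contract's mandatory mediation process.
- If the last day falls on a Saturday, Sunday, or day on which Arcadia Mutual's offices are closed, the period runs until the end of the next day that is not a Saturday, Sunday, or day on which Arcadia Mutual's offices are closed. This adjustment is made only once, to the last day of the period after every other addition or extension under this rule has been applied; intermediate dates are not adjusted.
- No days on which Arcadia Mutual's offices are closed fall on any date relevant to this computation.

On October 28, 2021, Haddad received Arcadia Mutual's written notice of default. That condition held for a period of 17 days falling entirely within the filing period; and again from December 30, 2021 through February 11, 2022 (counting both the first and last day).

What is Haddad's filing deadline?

6 months after October 28, 2021 is April 28, 2022.
Tolling adds 17 days: April 28, 2022 + 17 days = May 15, 2022.
From December 30, 2021 through February 11, 2022 inclusive is 44 days; tolling adds 44 days: May 15, 2022 + 44 days = June 28, 2022.
June 28, 2022 is a Tuesday and not a day on which Arcadia Mutual's offices are closed, so no extension applies.

June 28, 2022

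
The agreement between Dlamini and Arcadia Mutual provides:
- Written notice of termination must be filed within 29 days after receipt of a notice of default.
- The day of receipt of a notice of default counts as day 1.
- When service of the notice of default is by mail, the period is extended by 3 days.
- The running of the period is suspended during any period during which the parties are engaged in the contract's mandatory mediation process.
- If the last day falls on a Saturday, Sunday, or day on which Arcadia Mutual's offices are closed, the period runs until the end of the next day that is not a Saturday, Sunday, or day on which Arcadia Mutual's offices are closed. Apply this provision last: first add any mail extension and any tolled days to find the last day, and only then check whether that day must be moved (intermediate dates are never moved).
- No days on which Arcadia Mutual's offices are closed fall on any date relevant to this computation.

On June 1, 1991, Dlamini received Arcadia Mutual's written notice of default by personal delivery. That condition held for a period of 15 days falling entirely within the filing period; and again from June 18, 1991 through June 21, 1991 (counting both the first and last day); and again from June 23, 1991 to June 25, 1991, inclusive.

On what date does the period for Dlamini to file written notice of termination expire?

Counting June 1, 1991 as day 1, day 29 is June 29, 1991.
Service was not by mail, so no mail extension applies.
Tolling adds 15 days: June 29, 1991 + 15 days = July 14, 1991.
From June 18, 1991 through June 21, 1991 inclusive is 4 days; tolling adds 4 days: July 14, 1991 + 4 days = July 18, 1991.
From June 23, 1991 through June 25, 1991 inclusive is 3 days; tolling adds 3 days: July 18, 1991 + 3 days = July 21, 1991.
July 21, 1991 is Sunday. The next qualifying day is July 22, 1991.

July 22, 1991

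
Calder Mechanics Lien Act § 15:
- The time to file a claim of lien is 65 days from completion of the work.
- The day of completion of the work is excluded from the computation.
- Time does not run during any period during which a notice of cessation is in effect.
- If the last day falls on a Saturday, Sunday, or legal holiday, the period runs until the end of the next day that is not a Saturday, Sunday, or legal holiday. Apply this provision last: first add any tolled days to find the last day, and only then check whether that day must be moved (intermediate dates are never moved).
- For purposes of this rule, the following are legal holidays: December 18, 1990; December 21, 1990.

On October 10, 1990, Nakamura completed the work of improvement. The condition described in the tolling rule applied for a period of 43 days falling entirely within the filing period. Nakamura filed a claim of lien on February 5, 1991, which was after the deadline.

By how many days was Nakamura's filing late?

65 days after October 10, 1990 is December 14, 1990.
Tolling adds 43 days: December 14, 1990 + 43 days = January 26, 1991.
January 26, 1991 is Saturday; January 27, 1991 is Sunday. The next qualifying day is January 28, 1991.
The deadline is January 28, 1991; from January 28, 1991 to February 5, 1991 is 8 days.

8 days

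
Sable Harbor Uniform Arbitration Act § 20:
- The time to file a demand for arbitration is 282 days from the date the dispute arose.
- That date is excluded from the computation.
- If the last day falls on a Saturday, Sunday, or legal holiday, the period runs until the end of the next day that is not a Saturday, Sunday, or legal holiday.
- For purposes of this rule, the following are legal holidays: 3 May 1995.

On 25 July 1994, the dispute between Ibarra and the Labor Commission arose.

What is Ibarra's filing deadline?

282 days after 25 July 1994 is May 3, 1995.
May 3, 1995 is a listed holiday. The next qualifying day is May 4, 1995.

May 4, 1995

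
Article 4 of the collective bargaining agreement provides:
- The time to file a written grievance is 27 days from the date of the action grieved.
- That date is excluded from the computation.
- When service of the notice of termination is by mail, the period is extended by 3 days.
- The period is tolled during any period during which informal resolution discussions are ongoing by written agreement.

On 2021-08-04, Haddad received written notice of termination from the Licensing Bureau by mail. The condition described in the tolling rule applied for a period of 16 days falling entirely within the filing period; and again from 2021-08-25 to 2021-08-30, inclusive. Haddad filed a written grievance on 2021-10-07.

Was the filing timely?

No

27 days after 2021-08-04 is August 31, 2021.
Service was by mail, adding 3 days: August 31, 2021 + 3 days = September 3, 2021.
Tolling adds 16 days: September 3, 2021 + 16 days = September 19, 2021.
From August 25, 2021 through August 30, 2021 inclusive is 6 days; tolling adds 6 days: September 19, 2021 + 6 days = September 25, 2021.
The deadline is September 25, 2021; the filing on October 7, 2021 is after that date.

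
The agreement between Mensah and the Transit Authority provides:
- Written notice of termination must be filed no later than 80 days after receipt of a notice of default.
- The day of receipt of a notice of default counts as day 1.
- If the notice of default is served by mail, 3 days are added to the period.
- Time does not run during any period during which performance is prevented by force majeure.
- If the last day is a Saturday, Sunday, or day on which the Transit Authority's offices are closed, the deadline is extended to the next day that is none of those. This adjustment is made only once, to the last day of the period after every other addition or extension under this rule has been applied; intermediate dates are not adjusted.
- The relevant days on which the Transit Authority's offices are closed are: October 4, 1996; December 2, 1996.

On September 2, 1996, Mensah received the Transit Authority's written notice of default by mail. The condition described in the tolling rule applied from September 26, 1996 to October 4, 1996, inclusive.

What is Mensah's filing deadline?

December 3, 1996

Counting September 2, 1996 as day 1, day 80 is November 20, 1996.
Service was by mail, adding 3 days: November 20, 1996 + 3 days = November 23, 1996.
From September 26, 1996 through October 4, 1996 inclusive is 9 days; tolling adds 9 days: November 23, 1996 + 9 days = December 2, 1996.
December 2, 1996 is a listed holiday. The next qualifying day is December 3, 1996.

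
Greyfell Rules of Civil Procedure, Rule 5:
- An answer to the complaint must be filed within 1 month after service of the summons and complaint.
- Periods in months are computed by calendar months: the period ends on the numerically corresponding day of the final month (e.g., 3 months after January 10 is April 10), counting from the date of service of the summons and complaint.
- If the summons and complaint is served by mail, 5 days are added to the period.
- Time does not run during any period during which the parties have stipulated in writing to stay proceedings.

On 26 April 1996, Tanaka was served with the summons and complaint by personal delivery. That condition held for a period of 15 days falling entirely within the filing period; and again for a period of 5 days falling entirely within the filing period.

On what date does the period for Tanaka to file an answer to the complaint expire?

1 month after 26 April 1996 is May 26, 1996.
Service was not by mail, so no mail extension applies.
Tolling adds 15 days: May 26, 1996 + 15 days = June 10, 1996.
Tolling adds 5 days: June 10, 1996 + 5 days = June 15, 1996.

June 15, 1996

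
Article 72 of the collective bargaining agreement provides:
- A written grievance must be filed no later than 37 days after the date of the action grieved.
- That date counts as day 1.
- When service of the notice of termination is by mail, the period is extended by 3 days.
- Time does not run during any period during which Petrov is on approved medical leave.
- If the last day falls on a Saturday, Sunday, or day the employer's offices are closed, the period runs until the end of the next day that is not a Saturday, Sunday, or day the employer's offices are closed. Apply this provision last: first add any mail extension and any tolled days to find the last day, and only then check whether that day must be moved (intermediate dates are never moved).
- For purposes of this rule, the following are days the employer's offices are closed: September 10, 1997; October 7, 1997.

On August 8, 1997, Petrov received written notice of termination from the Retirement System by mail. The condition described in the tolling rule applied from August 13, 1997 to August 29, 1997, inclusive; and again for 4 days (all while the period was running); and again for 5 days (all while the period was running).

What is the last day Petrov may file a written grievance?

Counting August 8, 1997 as day 1, day 37 is September 13, 1997.
Service was by mail, adding 3 days: September 13, 1997 + 3 days = September 16, 1997.
From August 13, 1997 through August 29, 1997 inclusive is 17 days; tolling adds 17 days: September 16, 1997 + 17 days = October 3, 1997.
Tolling adds 4 days: October 3, 1997 + 4 days = October 7, 1997.
Tolling adds 5 days: October 7, 1997 + 5 days = October 12, 1997.
October 12, 1997 is Sunday. The next qualifying day is October 13, 1997.

October 13, 1997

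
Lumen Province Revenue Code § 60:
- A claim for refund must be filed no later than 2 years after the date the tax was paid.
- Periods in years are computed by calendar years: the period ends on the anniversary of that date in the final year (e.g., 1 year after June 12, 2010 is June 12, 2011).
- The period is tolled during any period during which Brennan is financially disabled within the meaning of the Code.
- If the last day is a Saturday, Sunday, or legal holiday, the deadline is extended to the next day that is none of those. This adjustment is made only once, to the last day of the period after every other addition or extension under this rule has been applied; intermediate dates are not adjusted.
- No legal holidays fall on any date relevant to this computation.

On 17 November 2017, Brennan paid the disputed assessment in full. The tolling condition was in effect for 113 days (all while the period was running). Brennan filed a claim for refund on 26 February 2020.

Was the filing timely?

2 years after 17 November 2017 is November 17, 2019.
Tolling adds 113 days: November 17, 2019 + 113 days = March 9, 2020.
March 9, 2020 is a Monday and not a legal holiday, so no extension applies.
The deadline is March 9, 2020; the filing on February 26, 2020 is on or before that date.

Yes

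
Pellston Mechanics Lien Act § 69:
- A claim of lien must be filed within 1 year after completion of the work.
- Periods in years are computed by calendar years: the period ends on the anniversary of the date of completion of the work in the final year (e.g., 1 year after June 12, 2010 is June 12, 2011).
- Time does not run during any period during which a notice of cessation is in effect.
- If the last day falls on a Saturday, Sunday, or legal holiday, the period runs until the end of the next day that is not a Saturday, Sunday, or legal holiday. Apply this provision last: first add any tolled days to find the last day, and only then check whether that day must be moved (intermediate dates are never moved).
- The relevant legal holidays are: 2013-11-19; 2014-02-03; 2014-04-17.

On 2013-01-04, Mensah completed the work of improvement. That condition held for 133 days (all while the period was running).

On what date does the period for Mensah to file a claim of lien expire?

1 year after 2013-01-04 is January 4, 2014.
Tolling adds 133 days: January 4, 2014 + 133 days = May 17, 2014.
May 17, 2014 is Saturday; May 18, 2014 is Sunday. The next qualifying day is May 19, 2014.

May 19, 2014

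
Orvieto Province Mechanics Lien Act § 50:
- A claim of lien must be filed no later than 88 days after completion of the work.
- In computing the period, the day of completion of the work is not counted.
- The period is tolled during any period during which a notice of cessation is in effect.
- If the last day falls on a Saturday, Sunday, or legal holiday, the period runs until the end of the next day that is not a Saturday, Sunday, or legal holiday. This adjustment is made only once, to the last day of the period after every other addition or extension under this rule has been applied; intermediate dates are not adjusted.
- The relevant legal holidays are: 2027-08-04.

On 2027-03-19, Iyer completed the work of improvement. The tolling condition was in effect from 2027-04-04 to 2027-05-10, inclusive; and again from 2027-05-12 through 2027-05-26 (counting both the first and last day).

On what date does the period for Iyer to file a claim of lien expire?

88 days after 2027-03-19 is June 15, 2027.
From April 4, 2027 through May 10, 2027 inclusive is 37 days; tolling adds 37 days: June 15, 2027 + 37 days = July 22, 2027.
From May 12, 2027 through May 26, 2027 inclusive is 15 days; tolling adds 15 days: July 22, 2027 + 15 days = August 6, 2027.
August 6, 2027 is a Friday and not a legal holiday, so no extension applies.

August 6, 2027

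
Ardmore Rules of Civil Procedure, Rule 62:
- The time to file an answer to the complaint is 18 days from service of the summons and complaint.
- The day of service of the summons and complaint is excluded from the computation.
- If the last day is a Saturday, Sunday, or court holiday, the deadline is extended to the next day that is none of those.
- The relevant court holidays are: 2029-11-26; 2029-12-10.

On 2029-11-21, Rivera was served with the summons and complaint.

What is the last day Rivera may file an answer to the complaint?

18 days after 2029-11-21 is December 9, 2029.
December 9, 2029 is Sunday; December 10, 2029 is a listed holiday. The next qualifying day is December 11, 2029.

December 11, 2029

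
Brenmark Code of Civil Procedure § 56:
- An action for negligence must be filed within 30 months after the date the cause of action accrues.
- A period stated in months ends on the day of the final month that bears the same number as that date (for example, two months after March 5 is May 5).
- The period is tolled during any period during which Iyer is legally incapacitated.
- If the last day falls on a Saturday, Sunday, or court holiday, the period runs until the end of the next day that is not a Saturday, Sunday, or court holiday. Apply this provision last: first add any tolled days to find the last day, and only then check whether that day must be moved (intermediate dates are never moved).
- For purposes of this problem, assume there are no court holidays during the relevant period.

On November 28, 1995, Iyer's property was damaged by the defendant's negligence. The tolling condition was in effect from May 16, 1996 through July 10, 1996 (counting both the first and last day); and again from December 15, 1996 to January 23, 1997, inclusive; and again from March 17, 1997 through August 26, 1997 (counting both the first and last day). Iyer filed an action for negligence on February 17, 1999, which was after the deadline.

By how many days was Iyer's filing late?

6 days

30 months after November 28, 1995 is May 28, 1998.
From May 16, 1996 through July 10, 1996 inclusive is 56 days; tolling adds 56 days: May 28, 1998 + 56 days = July 23, 1998.
From December 15, 1996 through January 23, 1997 inclusive is 40 days; tolling adds 40 days: July 23, 1998 + 40 days = September 1, 1998.
From March 17, 1997 through August 26, 1997 inclusive is 163 days; tolling adds 163 days: September 1, 1998 + 163 days = February 11, 1999.
February 11, 1999 is a Thursday and not a court holiday, so no extension applies.
The deadline is February 11, 1999; from February 11, 1999 to February 17, 1999 is 6 days.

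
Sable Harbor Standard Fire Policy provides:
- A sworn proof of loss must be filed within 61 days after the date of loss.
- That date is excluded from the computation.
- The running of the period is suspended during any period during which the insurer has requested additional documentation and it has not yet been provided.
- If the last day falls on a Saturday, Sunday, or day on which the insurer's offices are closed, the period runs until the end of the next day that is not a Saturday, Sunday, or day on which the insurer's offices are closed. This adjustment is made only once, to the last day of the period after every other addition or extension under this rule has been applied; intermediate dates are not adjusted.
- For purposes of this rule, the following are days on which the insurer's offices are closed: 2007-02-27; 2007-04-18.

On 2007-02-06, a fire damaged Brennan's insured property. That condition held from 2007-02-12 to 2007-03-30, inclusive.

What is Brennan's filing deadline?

61 days after 2007-02-06 is April 8, 2007.
From February 12, 2007 through March 30, 2007 inclusive is 47 days; tolling adds 47 days: April 8, 2007 + 47 days = May 25, 2007.
May 25, 2007 is a Friday and not a day on which the insurer's offices are closed, so no extension applies.

May 25, 2007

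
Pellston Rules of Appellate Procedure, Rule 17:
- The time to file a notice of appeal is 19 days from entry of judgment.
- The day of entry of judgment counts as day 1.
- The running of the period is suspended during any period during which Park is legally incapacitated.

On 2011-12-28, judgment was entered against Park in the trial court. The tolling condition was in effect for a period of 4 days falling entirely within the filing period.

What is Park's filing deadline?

Counting 2011-12-28 as day 1, day 19 is January 15, 2012.
Tolling adds 4 days: January 15, 2012 + 4 days = January 19, 2012.

January 19, 2012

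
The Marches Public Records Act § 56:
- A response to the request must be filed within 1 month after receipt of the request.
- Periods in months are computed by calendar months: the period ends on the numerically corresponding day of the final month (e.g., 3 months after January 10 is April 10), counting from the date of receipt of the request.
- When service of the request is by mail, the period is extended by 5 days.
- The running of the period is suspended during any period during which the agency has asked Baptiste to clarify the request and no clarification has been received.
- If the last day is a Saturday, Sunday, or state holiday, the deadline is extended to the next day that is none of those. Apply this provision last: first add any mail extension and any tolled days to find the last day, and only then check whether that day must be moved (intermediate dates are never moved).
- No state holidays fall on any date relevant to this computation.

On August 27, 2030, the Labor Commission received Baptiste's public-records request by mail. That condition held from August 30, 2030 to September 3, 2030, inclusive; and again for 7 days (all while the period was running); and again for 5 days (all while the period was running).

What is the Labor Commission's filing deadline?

1 month after August 27, 2030 is September 27, 2030.
Service was by mail, adding 5 days: September 27, 2030 + 5 days = October 2, 2030.
From August 30, 2030 through September 3, 2030 inclusive is 5 days; tolling adds 5 days: October 2, 2030 + 5 days = October 7, 2030.
Tolling adds 7 days: October 7, 2030 + 7 days = October 14, 2030.
Tolling adds 5 days: October 14, 2030 + 5 days = October 19, 2030.
October 19, 2030 is Saturday; October 20, 2030 is Sunday. The next qualifying day is October 21, 2030.

October 21, 2030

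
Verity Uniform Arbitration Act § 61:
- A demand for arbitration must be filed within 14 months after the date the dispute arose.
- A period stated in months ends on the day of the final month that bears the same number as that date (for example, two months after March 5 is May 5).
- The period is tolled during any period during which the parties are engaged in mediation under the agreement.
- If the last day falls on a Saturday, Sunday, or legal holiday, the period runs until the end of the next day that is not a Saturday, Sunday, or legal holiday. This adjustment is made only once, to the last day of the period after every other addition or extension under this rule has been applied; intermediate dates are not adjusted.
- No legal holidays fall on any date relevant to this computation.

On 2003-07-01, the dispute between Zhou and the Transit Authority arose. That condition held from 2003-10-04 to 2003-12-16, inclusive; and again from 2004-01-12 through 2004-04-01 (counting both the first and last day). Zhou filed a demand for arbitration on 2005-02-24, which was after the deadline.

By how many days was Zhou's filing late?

14 months after 2003-07-01 is September 1, 2004.
From October 4, 2003 through December 16, 2003 inclusive is 74 days; tolling adds 74 days: September 1, 2004 + 74 days = November 14, 2004.
From January 12, 2004 through April 1, 2004 inclusive is 81 days; tolling adds 81 days: November 14, 2004 + 81 days = February 3, 2005.
February 3, 2005 is a Thursday and not a legal holiday, so no extension applies.
The deadline is February 3, 2005; from February 3, 2005 to February 24, 2005 is 21 days.

21 days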